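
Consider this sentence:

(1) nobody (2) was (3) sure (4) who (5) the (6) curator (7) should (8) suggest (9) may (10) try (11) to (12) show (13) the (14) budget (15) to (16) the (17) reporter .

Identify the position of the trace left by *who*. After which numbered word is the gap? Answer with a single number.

Before movement: The curator should suggest who may try to show the budget to the reporter.
The filler 'who' is interpreted as the subject of the clause embedded under 'suggest'. Fronting leaves a gap immediately after 'suggest':
Nobody was sure who the curator should suggest ___ may try to show the budget to the reporter.
'suggest' is word 8.

8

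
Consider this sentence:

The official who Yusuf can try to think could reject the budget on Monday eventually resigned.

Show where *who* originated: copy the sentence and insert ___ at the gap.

'who' functions as the subject of the clause embedded under 'think'. The gap is right after 'think'.

The official who Yusuf can try to think ___ could reject the budget on Monday eventually resigned.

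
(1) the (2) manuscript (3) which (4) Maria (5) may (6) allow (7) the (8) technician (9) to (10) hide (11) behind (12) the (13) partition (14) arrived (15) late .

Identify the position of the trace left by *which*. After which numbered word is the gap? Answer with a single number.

'which' is the direct object of 'hide'. It moves to the left edge, and the trace sits right after 'hide':
The manuscript which Maria may allow the technician to hide ___ behind the partition arrived late.
'hide' is word 10.

10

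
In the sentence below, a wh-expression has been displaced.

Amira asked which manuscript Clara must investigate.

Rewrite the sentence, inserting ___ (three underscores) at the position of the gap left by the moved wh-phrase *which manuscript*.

Amira asked which manuscript Clara must investigate ___.

Pre-movement form: Clara must investigate which manuscript.
The filler 'which manuscript' is interpreted as the direct object of 'investigate'. The gap is right after 'investigate'.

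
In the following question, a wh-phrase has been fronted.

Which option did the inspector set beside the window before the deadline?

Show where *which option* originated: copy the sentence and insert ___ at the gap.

In situ: The inspector did set which option beside the window before the deadline.
'which option' functions as the direct object of 'set'. The gap is right after 'set'.

Which option did the inspector set ___ beside the window before the deadline?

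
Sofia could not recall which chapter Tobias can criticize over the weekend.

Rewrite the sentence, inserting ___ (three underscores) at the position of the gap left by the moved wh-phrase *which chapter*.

Sofia could not recall which chapter Tobias can criticize ___ over the weekend.

Underlying clause: Tobias can criticize which chapter over the weekend.
The filler 'which chapter' is interpreted as the direct object of 'criticize'. The gap is right after 'criticize'.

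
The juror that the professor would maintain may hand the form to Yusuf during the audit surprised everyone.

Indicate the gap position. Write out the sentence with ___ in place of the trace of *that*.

The juror that the professor would maintain ___ may hand the form to Yusuf during the audit surprised everyone.

The filler 'that' is interpreted as the subject of the clause embedded under 'maintain'. The gap is right after 'maintain'.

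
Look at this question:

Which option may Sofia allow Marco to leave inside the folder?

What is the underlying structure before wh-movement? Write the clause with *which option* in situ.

'which option' functions as the direct object of 'leave'. Wh-movement fronts it, leaving a gap right after 'leave':
Which option may Sofia allow Marco to leave ___ inside the folder?

Sofia may allow Marco to leave which option inside the folder.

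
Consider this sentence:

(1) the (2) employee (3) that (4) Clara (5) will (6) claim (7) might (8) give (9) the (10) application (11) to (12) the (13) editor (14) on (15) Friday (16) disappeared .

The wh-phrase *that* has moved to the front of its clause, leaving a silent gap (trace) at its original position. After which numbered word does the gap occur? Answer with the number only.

6

'that' functions as the subject of the clause embedded under 'claim'. It moves to the left edge, and the trace sits right after 'claim':
The employee that Clara will claim ___ might give the application to the editor on Friday disappeared.
'claim' is word 6.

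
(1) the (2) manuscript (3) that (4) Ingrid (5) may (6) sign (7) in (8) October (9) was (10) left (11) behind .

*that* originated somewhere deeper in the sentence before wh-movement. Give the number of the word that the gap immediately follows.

The filler 'that' is interpreted as the direct object of 'sign'. Wh-movement fronts it, leaving a gap right after 'sign':
The manuscript that Ingrid may sign ___ in October was left behind.
'sign' is word 6.

6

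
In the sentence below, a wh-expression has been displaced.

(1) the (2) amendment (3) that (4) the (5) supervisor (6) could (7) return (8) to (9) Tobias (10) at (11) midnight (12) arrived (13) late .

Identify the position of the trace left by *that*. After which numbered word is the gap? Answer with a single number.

The filler 'that' is interpreted as the direct object of 'return'. Fronting leaves a gap immediately after 'return':
The amendment that the supervisor could return ___ to Tobias at midnight arrived late.
'return' is word 7.

7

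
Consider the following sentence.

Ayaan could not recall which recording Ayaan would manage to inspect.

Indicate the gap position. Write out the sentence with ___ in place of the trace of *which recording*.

Ayaan could not recall which recording Ayaan would manage to inspect ___.

In situ: Ayaan would manage to inspect which recording.
'which recording' functions as the direct object of 'inspect'. The gap is right after 'inspect'.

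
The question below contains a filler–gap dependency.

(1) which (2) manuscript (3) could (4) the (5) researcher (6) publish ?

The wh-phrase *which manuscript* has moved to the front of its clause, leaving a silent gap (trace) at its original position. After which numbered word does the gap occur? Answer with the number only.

6

Underlying clause: The researcher could publish which manuscript.
'which manuscript' is the direct object of 'publish'. Wh-movement fronts it, leaving a gap right after 'publish':
Which manuscript could the researcher publish ___?
'publish' is word 6.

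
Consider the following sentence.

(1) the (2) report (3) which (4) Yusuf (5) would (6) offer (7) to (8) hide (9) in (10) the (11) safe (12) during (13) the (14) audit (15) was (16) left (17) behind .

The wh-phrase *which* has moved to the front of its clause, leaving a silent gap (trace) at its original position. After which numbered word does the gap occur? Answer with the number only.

The filler 'which' is interpreted as the direct object of 'hide'. It moves to the left edge, and the trace sits right after 'hide':
The report which Yusuf would offer to hide ___ in the safe during the audit was left behind.
'hide' is word 8.

8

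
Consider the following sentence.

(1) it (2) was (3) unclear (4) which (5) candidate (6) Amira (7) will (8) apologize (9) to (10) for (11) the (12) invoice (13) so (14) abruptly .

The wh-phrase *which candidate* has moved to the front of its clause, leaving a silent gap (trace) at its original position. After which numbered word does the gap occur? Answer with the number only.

Pre-movement form: Amira will apologize to which candidate for the invoice so abruptly.
'which candidate' functions as the object of the preposition 'to'. Fronting leaves a gap immediately after 'to':
It was unclear which candidate Amira will apologize to ___ for the invoice so abruptly.
'to' is word 9.

9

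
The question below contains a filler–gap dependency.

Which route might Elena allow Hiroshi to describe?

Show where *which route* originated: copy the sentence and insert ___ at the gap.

Which route might Elena allow Hiroshi to describe ___?

Pre-movement form: Elena might allow Hiroshi to describe which route.
'which route' functions as the direct object of 'describe'. The gap is right after 'describe'.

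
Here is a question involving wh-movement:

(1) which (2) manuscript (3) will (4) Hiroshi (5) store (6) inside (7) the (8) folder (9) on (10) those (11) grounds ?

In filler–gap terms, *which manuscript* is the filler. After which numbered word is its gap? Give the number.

5

Before movement: Hiroshi will store which manuscript inside the folder on those grounds.
'which manuscript' is the direct object of 'store'. Wh-movement fronts it, leaving a gap right after 'store':
Which manuscript will Hiroshi store ___ inside the folder on those grounds?
'store' is word 5.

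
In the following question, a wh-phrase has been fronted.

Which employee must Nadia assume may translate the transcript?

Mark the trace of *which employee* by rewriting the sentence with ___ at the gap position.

Pre-movement form: Nadia must assume which employee may translate the transcript.
The filler 'which employee' is interpreted as the subject of the clause embedded under 'assume'. The gap is right after 'assume'.

Which employee must Nadia assume ___ may translate the transcript?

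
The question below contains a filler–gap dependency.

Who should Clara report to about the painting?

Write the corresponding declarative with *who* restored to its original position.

The filler 'who' is interpreted as the object of the preposition 'to'. It moves to the left edge, and the trace sits right after 'to':
Who should Clara report to ___ about the painting?

Clara should report to who about the painting.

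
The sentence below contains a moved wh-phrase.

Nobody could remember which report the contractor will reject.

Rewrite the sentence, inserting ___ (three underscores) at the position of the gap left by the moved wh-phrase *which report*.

Nobody could remember which report the contractor will reject ___.

Before movement: The contractor will reject which report.
'which report' is the direct object of 'reject'. The gap is right after 'reject'.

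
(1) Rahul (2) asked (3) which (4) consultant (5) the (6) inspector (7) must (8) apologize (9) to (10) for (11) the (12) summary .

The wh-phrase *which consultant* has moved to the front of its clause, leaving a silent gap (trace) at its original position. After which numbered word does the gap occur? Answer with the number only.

Before movement: The inspector must apologize to which consultant for the summary.
The filler 'which consultant' is interpreted as the object of the preposition 'to'. Wh-movement fronts it, leaving a gap right after 'to':
Rahul asked which consultant the inspector must apologize to ___ for the summary.
'to' is word 9.

9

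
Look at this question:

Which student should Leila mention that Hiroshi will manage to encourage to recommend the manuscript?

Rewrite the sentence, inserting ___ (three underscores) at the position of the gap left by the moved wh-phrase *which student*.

Which student should Leila mention that Hiroshi will manage to encourage ___ to recommend the manuscript?

In situ: Leila should mention that Hiroshi will manage to encourage which student to recommend the manuscript.
The filler 'which student' is interpreted as the direct object of 'encourage'. The gap is right after 'encourage'.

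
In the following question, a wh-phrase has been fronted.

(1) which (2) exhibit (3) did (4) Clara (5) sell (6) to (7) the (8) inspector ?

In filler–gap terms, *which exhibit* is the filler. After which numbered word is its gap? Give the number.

5

In situ: Clara did sell which exhibit to the inspector.
'which exhibit' functions as the direct object of 'sell'. Fronting leaves a gap immediately after 'sell':
Which exhibit did Clara sell ___ to the inspector?
'sell' is word 5.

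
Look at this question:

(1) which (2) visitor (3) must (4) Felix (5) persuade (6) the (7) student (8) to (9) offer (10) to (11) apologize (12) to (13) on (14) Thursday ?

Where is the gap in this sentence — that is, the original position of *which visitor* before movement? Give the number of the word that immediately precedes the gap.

12

In situ: Felix must persuade the student to offer to apologize to which visitor on Thursday.
'which visitor' is the object of the preposition 'to'. Wh-movement fronts it, leaving a gap right after 'to':
Which visitor must Felix persuade the student to offer to apologize to ___ on Thursday?
'to' is word 12.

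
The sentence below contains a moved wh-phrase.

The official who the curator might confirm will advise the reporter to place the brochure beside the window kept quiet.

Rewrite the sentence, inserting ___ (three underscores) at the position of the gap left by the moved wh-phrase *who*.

The official who the curator might confirm ___ will advise the reporter to place the brochure beside the window kept quiet.

'who' functions as the subject of the clause embedded under 'confirm'. The gap is right after 'confirm'.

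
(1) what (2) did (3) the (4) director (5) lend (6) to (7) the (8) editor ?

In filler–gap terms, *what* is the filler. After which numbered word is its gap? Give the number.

5

In situ: The director did lend what to the editor.
The filler 'what' is interpreted as the direct object of 'lend'. Fronting leaves a gap immediately after 'lend':
What did the director lend ___ to the editor?
'lend' is word 5.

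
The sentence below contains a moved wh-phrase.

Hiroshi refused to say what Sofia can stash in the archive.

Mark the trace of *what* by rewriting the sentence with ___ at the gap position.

Hiroshi refused to say what Sofia can stash ___ in the archive.

Pre-movement form: Sofia can stash what in the archive.
'what' functions as the direct object of 'stash'. The gap is right after 'stash'.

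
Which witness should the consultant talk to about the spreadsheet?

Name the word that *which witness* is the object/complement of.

to

Pre-movement form: The consultant should talk to which witness about the spreadsheet.
'which witness' is the object of the preposition 'to'. Fronting leaves a gap immediately after 'to':
Which witness should the consultant talk to ___ about the spreadsheet?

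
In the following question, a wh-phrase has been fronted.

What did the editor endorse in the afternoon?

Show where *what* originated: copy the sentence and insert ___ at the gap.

Pre-movement form: The editor did endorse what in the afternoon.
'what' functions as the direct object of 'endorse'. The gap is right after 'endorse'.

What did the editor endorse ___ in the afternoon?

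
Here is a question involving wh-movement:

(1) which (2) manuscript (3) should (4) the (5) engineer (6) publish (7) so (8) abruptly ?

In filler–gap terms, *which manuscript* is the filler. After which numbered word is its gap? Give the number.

6

Pre-movement form: The engineer should publish which manuscript so abruptly.
'which manuscript' functions as the direct object of 'publish'. Wh-movement fronts it, leaving a gap right after 'publish':
Which manuscript should the engineer publish ___ so abruptly?
'publish' is word 6.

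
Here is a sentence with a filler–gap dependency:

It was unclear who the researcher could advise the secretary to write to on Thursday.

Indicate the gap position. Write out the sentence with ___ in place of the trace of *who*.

It was unclear who the researcher could advise the secretary to write to ___ on Thursday.

In situ: The researcher could advise the secretary to write to who on Thursday.
'who' functions as the object of the preposition 'to'. The gap is right after 'to'.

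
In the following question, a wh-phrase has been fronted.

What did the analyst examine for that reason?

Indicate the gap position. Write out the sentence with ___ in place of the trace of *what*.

What did the analyst examine ___ for that reason?

Underlying clause: The analyst did examine what for that reason.
'what' is the direct object of 'examine'. The gap is right after 'examine'.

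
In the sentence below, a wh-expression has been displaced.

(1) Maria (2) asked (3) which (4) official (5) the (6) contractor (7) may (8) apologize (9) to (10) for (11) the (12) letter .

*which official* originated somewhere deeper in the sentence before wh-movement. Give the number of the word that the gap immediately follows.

9

Underlying clause: The contractor may apologize to which official for the letter.
'which official' functions as the object of the preposition 'to'. Fronting leaves a gap immediately after 'to':
Maria asked which official the contractor may apologize to ___ for the letter.
'to' is word 9.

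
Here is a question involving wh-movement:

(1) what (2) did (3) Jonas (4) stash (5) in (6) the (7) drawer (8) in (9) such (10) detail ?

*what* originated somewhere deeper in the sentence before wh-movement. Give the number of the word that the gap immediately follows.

4

Before movement: Jonas did stash what in the drawer in such detail.
'what' is the direct object of 'stash'. Fronting leaves a gap immediately after 'stash':
What did Jonas stash ___ in the drawer in such detail?
'stash' is word 4.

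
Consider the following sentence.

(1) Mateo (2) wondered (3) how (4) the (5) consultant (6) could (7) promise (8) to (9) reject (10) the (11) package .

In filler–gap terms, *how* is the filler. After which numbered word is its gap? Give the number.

Underlying clause: The consultant could promise to reject the package how.
'how' is the manner adjunct. It moves to the left edge, and the trace sits right after 'package':
Mateo wondered how the consultant could promise to reject the package ___.
'package' is word 11.

11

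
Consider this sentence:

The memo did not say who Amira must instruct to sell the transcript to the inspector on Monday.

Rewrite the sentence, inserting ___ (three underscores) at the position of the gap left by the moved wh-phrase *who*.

The memo did not say who Amira must instruct ___ to sell the transcript to the inspector on Monday.

In situ: Amira must instruct who to sell the transcript to the inspector on Monday.
'who' functions as the direct object of 'instruct'. The gap is right after 'instruct'.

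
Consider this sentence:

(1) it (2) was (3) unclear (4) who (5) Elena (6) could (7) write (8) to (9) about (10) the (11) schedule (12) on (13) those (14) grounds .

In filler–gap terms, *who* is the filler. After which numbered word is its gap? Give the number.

8

Before movement: Elena could write to who about the schedule on those grounds.
The filler 'who' is interpreted as the object of the preposition 'to'. Fronting leaves a gap immediately after 'to':
It was unclear who Elena could write to ___ about the schedule on those grounds.
'to' is word 8.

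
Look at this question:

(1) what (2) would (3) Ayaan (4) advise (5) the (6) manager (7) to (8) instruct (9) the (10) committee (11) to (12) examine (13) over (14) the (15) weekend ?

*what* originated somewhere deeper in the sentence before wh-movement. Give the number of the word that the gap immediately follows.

Before movement: Ayaan would advise the manager to instruct the committee to examine what over the weekend.
'what' functions as the direct object of 'examine'. Wh-movement fronts it, leaving a gap right after 'examine':
What would Ayaan advise the manager to instruct the committee to examine ___ over the weekend?
'examine' is word 12.

12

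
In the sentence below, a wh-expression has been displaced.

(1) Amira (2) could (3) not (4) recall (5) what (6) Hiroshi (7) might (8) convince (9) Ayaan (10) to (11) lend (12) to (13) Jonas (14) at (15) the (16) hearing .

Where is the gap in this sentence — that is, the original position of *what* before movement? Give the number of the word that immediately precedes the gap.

11

Underlying clause: Hiroshi might convince Ayaan to lend what to Jonas at the hearing.
'what' functions as the direct object of 'lend'. Fronting leaves a gap immediately after 'lend':
Amira could not recall what Hiroshi might convince Ayaan to lend ___ to Jonas at the hearing.
'lend' is word 11.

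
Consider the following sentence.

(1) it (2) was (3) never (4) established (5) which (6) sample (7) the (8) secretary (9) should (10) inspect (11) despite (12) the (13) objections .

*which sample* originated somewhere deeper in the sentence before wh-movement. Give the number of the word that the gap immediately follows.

In situ: The secretary should inspect which sample despite the objections.
The filler 'which sample' is interpreted as the direct object of 'inspect'. Fronting leaves a gap immediately after 'inspect':
It was never established which sample the secretary should inspect ___ despite the objections.
'inspect' is word 10.

10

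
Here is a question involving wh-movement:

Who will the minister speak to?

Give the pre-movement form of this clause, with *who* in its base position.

'who' is the object of the preposition 'to'. It moves to the left edge, and the trace sits right after 'to':
Who will the minister speak to ___?

The minister will speak to who.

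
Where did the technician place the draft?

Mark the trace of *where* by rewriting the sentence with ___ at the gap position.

Where did the technician place the draft ___?

Before movement: The technician did place the draft where.
'where' is the locative complement of 'place'. The gap is right after 'draft'.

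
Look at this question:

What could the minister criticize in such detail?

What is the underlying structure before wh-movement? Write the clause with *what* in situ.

The minister could criticize what in such detail.

'what' functions as the direct object of 'criticize'. Fronting leaves a gap immediately after 'criticize':
What could the minister criticize ___ in such detail?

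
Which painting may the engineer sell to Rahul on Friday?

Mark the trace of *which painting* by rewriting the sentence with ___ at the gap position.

Which painting may the engineer sell ___ to Rahul on Friday?

Before movement: The engineer may sell which painting to Rahul on Friday.
The filler 'which painting' is interpreted as the direct object of 'sell'. The gap is right after 'sell'.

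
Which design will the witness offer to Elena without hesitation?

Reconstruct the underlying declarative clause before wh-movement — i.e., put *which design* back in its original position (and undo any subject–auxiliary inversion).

'which design' functions as the direct object of 'offer'. It moves to the left edge, and the trace sits right after 'offer':
Which design will the witness offer ___ to Elena without hesitation?

The witness will offer which design to Elena without hesitation.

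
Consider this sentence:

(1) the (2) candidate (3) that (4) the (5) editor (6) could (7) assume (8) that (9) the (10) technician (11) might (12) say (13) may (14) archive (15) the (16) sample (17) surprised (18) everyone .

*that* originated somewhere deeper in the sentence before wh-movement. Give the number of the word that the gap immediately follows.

'that' is the subject of the clause embedded under 'say'. It moves to the left edge, and the trace sits right after 'say':
The candidate that the editor could assume that the technician might say ___ may archive the sample surprised everyone.
'say' is word 12.

12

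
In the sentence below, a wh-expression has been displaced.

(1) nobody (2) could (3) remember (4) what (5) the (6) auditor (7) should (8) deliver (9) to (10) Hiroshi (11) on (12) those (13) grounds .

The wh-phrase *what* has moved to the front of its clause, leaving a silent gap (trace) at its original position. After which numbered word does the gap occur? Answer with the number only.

8

Underlying clause: The auditor should deliver what to Hiroshi on those grounds.
'what' functions as the direct object of 'deliver'. Fronting leaves a gap immediately after 'deliver':
Nobody could remember what the auditor should deliver ___ to Hiroshi on those grounds.
'deliver' is word 8.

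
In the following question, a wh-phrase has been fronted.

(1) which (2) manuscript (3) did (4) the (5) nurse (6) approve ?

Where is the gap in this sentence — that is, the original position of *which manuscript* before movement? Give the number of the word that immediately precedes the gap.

6

Pre-movement form: The nurse did approve which manuscript.
'which manuscript' functions as the direct object of 'approve'. Wh-movement fronts it, leaving a gap right after 'approve':
Which manuscript did the nurse approve ___?
'approve' is word 6.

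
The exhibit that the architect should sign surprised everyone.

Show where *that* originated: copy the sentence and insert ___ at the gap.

'that' is the direct object of 'sign'. The gap is right after 'sign'.

The exhibit that the architect should sign ___ surprised everyone.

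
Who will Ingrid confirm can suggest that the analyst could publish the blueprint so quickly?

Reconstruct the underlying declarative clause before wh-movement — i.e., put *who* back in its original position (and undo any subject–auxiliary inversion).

The filler 'who' is interpreted as the subject of the clause embedded under 'confirm'. Wh-movement fronts it, leaving a gap right after 'confirm':
Who will Ingrid confirm ___ can suggest that the analyst could publish the blueprint so quickly?

Ingrid will confirm who can suggest that the analyst could publish the blueprint so quickly.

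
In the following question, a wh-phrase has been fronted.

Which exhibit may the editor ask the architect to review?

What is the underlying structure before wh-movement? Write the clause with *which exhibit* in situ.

'which exhibit' is the direct object of 'review'. Fronting leaves a gap immediately after 'review':
Which exhibit may the editor ask the architect to review ___?

The editor may ask the architect to review which exhibit.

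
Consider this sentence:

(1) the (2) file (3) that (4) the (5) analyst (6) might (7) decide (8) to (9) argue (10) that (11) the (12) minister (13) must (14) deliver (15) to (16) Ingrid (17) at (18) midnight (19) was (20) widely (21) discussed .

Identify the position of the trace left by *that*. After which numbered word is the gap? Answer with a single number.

The filler 'that' is interpreted as the direct object of 'deliver'. It moves to the left edge, and the trace sits right after 'deliver':
The file that the analyst might decide to argue that the minister must deliver ___ to Ingrid at midnight was widely discussed.
'deliver' is word 14.

14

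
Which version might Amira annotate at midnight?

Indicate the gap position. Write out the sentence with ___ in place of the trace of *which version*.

Which version might Amira annotate ___ at midnight?

Underlying clause: Amira might annotate which version at midnight.
'which version' functions as the direct object of 'annotate'. The gap is right after 'annotate'.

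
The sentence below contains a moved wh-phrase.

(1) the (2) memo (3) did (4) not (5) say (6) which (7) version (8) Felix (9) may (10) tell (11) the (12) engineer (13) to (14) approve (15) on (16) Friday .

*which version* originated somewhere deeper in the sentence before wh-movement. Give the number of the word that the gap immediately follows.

In situ: Felix may tell the engineer to approve which version on Friday.
The filler 'which version' is interpreted as the direct object of 'approve'. It moves to the left edge, and the trace sits right after 'approve':
The memo did not say which version Felix may tell the engineer to approve ___ on Friday.
'approve' is word 14.

14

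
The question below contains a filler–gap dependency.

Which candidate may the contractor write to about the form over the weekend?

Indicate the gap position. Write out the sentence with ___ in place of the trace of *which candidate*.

Which candidate may the contractor write to ___ about the form over the weekend?

In situ: The contractor may write to which candidate about the form over the weekend.
'which candidate' functions as the object of the preposition 'to'. The gap is right after 'to'.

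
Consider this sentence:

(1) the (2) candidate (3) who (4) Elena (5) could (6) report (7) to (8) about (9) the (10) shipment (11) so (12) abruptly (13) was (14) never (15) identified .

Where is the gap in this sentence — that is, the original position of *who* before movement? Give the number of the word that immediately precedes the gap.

7

'who' is the object of the preposition 'to'. Wh-movement fronts it, leaving a gap right after 'to':
The candidate who Elena could report to ___ about the shipment so abruptly was never identified.
'to' is word 7.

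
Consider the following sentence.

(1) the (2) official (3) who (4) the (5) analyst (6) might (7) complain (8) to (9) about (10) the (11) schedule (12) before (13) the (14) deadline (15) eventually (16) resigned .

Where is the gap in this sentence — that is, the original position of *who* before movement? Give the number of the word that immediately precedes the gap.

8

'who' is the object of the preposition 'to'. It moves to the left edge, and the trace sits right after 'to':
The official who the analyst might complain to ___ about the schedule before the deadline eventually resigned.
'to' is word 8.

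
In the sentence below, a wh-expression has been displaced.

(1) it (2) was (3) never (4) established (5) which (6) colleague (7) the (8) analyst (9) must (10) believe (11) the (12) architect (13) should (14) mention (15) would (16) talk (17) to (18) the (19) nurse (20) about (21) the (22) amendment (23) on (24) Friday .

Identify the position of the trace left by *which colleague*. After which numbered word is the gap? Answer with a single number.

14

Pre-movement form: The analyst must believe the architect should mention which colleague would talk to the nurse about the amendment on Friday.
The filler 'which colleague' is interpreted as the subject of the clause embedded under 'mention'. Wh-movement fronts it, leaving a gap right after 'mention':
It was never established which colleague the analyst must believe the architect should mention ___ would talk to the nurse about the amendment on Friday.
'mention' is word 14.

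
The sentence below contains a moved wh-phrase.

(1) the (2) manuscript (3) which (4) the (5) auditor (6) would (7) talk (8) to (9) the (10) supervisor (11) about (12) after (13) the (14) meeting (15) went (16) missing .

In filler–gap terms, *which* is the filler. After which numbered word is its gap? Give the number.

11

'which' functions as the object of the preposition 'about'. Wh-movement fronts it, leaving a gap right after 'about':
The manuscript which the auditor would talk to the supervisor about ___ after the meeting went missing.
'about' is word 11.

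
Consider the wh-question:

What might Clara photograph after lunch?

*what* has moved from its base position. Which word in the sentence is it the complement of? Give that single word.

In situ: Clara might photograph what after lunch.
'what' is the direct object of 'photograph'. It moves to the left edge, and the trace sits right after 'photograph':
What might Clara photograph ___ after lunch?

photograph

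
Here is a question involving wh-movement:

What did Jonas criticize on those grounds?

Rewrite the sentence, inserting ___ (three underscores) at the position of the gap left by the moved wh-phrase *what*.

Pre-movement form: Jonas did criticize what on those grounds.
'what' is the direct object of 'criticize'. The gap is right after 'criticize'.

What did Jonas criticize ___ on those grounds?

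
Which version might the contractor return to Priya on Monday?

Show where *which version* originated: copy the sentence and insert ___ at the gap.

Which version might the contractor return ___ to Priya on Monday?

Underlying clause: The contractor might return which version to Priya on Monday.
The filler 'which version' is interpreted as the direct object of 'return'. The gap is right after 'return'.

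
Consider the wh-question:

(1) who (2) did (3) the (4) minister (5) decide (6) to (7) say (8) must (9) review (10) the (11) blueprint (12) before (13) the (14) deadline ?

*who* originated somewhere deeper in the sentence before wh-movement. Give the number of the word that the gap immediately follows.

7

Underlying clause: The minister did decide to say who must review the blueprint before the deadline.
The filler 'who' is interpreted as the subject of the clause embedded under 'say'. Wh-movement fronts it, leaving a gap right after 'say':
Who did the minister decide to say ___ must review the blueprint before the deadline?
'say' is word 7.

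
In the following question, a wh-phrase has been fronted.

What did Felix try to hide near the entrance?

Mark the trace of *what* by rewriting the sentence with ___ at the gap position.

What did Felix try to hide ___ near the entrance?

Underlying clause: Felix did try to hide what near the entrance.
'what' functions as the direct object of 'hide'. The gap is right after 'hide'.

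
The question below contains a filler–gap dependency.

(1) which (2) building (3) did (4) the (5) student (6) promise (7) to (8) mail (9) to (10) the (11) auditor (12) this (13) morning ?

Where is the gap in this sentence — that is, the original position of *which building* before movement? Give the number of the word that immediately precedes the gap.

8

Underlying clause: The student did promise to mail which building to the auditor this morning.
The filler 'which building' is interpreted as the direct object of 'mail'. Fronting leaves a gap immediately after 'mail':
Which building did the student promise to mail ___ to the auditor this morning?
'mail' is word 8.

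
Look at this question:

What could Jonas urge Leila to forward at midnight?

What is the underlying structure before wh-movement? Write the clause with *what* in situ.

Jonas could urge Leila to forward what at midnight.

The filler 'what' is interpreted as the direct object of 'forward'. Wh-movement fronts it, leaving a gap right after 'forward':
What could Jonas urge Leila to forward ___ at midnight?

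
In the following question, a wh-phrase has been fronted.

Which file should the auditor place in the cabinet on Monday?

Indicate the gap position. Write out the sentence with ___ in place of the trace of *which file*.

Which file should the auditor place ___ in the cabinet on Monday?

Before movement: The auditor should place which file in the cabinet on Monday.
The filler 'which file' is interpreted as the direct object of 'place'. The gap is right after 'place'.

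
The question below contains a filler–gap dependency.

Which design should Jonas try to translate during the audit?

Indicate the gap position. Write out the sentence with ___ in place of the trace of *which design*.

Which design should Jonas try to translate ___ during the audit?

Pre-movement form: Jonas should try to translate which design during the audit.
'which design' is the direct object of 'translate'. The gap is right after 'translate'.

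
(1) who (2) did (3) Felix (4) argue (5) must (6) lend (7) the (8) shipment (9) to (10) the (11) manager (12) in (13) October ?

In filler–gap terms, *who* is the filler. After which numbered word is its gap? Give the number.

Pre-movement form: Felix did argue who must lend the shipment to the manager in October.
'who' functions as the subject of the clause embedded under 'argue'. Wh-movement fronts it, leaving a gap right after 'argue':
Who did Felix argue ___ must lend the shipment to the manager in October?
'argue' is word 4.

4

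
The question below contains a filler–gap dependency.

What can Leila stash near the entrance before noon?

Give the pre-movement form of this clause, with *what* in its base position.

The filler 'what' is interpreted as the direct object of 'stash'. It moves to the left edge, and the trace sits right after 'stash':
What can Leila stash ___ near the entrance before noon?

Leila can stash what near the entrance before noon.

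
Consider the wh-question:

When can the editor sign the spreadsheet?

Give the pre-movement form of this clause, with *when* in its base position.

The editor can sign the spreadsheet when.

The filler 'when' is interpreted as the temporal adjunct. Fronting leaves a gap immediately after 'spreadsheet':
When can the editor sign the spreadsheet ___?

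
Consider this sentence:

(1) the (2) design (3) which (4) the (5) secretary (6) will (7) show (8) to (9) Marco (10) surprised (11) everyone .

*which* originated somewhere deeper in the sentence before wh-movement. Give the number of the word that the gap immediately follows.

7

'which' is the direct object of 'show'. Wh-movement fronts it, leaving a gap right after 'show':
The design which the secretary will show ___ to Marco surprised everyone.
'show' is word 7.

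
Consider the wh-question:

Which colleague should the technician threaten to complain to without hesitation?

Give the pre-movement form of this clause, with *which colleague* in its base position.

The filler 'which colleague' is interpreted as the object of the preposition 'to'. It moves to the left edge, and the trace sits right after 'to':
Which colleague should the technician threaten to complain to ___ without hesitation?

The technician should threaten to complain to which colleague without hesitation.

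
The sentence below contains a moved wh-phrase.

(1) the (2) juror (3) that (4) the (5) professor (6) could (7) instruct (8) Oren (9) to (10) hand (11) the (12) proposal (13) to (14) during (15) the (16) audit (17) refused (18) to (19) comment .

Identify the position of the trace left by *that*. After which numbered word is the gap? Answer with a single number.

13

'that' functions as the object of the preposition 'to' (recipient of 'hand'). It moves to the left edge, and the trace sits right after 'to':
The juror that the professor could instruct Oren to hand the proposal to ___ during the audit refused to comment.
'to' is word 13.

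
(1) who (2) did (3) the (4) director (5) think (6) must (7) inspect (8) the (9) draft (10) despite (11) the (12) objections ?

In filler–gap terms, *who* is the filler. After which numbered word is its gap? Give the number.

5

Pre-movement form: The director did think who must inspect the draft despite the objections.
'who' is the subject of the clause embedded under 'think'. Fronting leaves a gap immediately after 'think':
Who did the director think ___ must inspect the draft despite the objections?
'think' is word 5.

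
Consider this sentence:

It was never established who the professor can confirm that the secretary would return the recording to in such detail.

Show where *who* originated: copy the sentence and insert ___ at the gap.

It was never established who the professor can confirm that the secretary would return the recording to ___ in such detail.

Underlying clause: The professor can confirm that the secretary would return the recording to who in such detail.
'who' functions as the object of the preposition 'to' (recipient of 'return'). The gap is right after 'to'.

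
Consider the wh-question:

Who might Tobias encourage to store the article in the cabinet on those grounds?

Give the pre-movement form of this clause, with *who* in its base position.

Tobias might encourage who to store the article in the cabinet on those grounds.

'who' functions as the direct object of 'encourage'. It moves to the left edge, and the trace sits right after 'encourage':
Who might Tobias encourage ___ to store the article in the cabinet on those grounds?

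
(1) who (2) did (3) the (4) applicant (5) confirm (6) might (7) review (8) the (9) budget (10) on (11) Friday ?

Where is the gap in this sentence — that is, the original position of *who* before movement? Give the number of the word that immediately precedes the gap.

Before movement: The applicant did confirm who might review the budget on Friday.
'who' is the subject of the clause embedded under 'confirm'. Wh-movement fronts it, leaving a gap right after 'confirm':
Who did the applicant confirm ___ might review the budget on Friday?
'confirm' is word 5.

5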